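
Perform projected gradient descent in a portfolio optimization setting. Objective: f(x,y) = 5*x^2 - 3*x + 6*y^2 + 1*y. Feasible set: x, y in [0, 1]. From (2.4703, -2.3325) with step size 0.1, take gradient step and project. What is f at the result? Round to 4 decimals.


Step 1: Compute gradient at (2.4703, -2.3325).
grad_x = 2*5*2.4703 - 3 = 21.703
grad_y = 2*6*-2.3325 + 1 = -26.99
Step 2: Gradient step.
x_raw = 2.4703 - 0.1*21.703 = 0.3
y_raw = -2.3325 - 0.1*-26.99 = 0.3665
Step 3: Project onto [0, 1].
x_proj = clip(0.3) = 0.3
y_proj = clip(0.3665) = 0.3665
Step 4: Evaluate f.
f(0.3, 0.3665) = 0.7224


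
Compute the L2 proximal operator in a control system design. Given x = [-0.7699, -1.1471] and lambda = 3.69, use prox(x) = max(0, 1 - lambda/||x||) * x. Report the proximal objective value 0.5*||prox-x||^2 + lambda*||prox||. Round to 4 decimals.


Step 1: Compute ||x||.
||x|| = 1.3815
Step 2: Compute scaling factor.
scale = max(0, 1 - 3.69/1.3815) = 0.0
Step 3: prox(x) = [-0.0, -0.0]
||prox(x)|| = 0.0
Step 4: Proximal objective.
0.5*||prox-x||^2 = 0.9543
lambda*||prox|| = 0.0
Total = 0.9543


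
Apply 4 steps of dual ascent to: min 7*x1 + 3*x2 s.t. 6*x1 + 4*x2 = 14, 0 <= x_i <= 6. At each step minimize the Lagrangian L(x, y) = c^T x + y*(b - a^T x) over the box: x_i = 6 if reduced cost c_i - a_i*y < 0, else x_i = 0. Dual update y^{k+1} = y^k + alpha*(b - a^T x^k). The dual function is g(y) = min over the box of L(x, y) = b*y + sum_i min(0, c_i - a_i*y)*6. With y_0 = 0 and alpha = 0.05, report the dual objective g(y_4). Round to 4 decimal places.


Dual ascent for LP: min 7*x1 + 3*x2, 6*x1 + 4*x2 = 14, 0 <= x_i <= 6
Step 1: y^k = 0.0, reduced costs: (7.0, 3.0)
  x^k = (0.0, 0.0), subgradient = b - a^T x = 14.0
  y^{k+1} = 0.0 + 0.05*14.0 = 0.7
Step 2: y^k = 0.7, reduced costs: (2.8, 0.2)
  x^k = (0.0, 0.0), subgradient = b - a^T x = 14.0
  y^{k+1} = 0.7 + 0.05*14.0 = 1.4
Step 3: y^k = 1.4, reduced costs: (-1.4, -2.6)
  x^k = (6.0, 6.0), subgradient = b - a^T x = -46.0
  y^{k+1} = 1.4 + 0.05*-46.0 = -0.9
Step 4: y^k = -0.9, reduced costs: (12.4, 6.6)
  x^k = (0.0, 0.0), subgradient = b - a^T x = 14.0
  y^{k+1} = -0.9 + 0.05*14.0 = -0.2
Dual objective at y_4 = -0.2: reduced costs (8.2, 3.8), box minimizer x = (0.0, 0.0)
g(y_4) = b*y + (c1 - a1*y)*x1 + (c2 - a2*y)*x2 = 14*(-0.2) + 8.2*0.0 + 3.8*0.0 = -2.8 + 0.0 + 0.0 = -2.8


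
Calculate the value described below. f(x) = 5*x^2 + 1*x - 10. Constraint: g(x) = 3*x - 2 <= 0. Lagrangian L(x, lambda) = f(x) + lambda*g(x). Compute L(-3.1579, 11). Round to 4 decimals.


Step 1: Evaluate f(x).
f(-3.1579) = 5*(-3.1579)^2 + 1*(-3.1579) - 10 = 36.7038
Step 2: Evaluate g(x).
g(-3.1579) = 3*-3.1579 - 2 = -11.4737
Step 3: Compute Lagrangian.
L = 36.7038 + 11*-11.4737 = -89.5069


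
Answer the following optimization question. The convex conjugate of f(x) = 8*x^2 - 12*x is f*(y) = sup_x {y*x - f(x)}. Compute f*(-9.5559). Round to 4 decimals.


f*(y) = sup_x {y*x - a*x^2 - b*x} = sup_x {(y-b)*x - a*x^2}
FOC: (y - b) - 2a*x = 0 => x* = (y - b)/(2a)
x* = (-9.5559 + 12)/(2*8) = 0.1528
f*(-9.5559) = (y-b)^2/(4a) = (-9.5559 + 12)^2/(4*8)
= 5.9736/32 = 0.1867


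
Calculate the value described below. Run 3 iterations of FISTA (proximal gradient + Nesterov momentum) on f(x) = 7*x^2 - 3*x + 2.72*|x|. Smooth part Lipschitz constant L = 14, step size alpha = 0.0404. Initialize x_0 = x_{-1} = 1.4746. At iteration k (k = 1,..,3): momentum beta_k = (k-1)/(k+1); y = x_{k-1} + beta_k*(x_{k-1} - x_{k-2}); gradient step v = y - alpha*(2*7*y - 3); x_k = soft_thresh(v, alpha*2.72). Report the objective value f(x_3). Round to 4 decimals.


FISTA on f(x) = 7*x^2 - 3*x + 2.72*|x|
L = 14, alpha = 0.0404
Iteration 1: beta = 0.0, y = 1.4746 + 0.0*(1.4746 - 1.4746) = 1.4746
  grad(y) = 17.6444, v = y - alpha*grad = 0.7618
  prox(v) = soft_thresh(0.7618, 0.1099) = 0.6519
Iteration 2: beta = 0.3333, y = 0.6519 + 0.3333*(0.6519 - 1.4746) = 0.3776
  grad(y) = 2.2869, v = y - alpha*grad = 0.2852
  prox(v) = soft_thresh(0.2852, 0.1099) = 0.1754
Iteration 3: beta = 0.5, y = 0.1754 + 0.5*(0.1754 - 0.6519) = -0.0629
  grad(y) = -3.8806, v = y - alpha*grad = 0.0939
  prox(v) = soft_thresh(0.0939, 0.1099) = 0.0
f(x_3) = 7*0.0^2 - 3*0.0 + 2.72*|0.0| = 0.0


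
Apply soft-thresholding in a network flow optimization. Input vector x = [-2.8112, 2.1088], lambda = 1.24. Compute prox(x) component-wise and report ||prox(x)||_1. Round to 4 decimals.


Soft-thresholding with lambda = 1.24:
prox(-2.8112) = sign(-2.8112)*max(|-2.8112| - 1.24, 0) = -1.5712
prox(2.1088) = sign(2.1088)*max(|2.1088| - 1.24, 0) = 0.8688
prox(x) = [-1.5712, 0.8688]
||prox(x)||_1 = 1.5712 + 0.8688 = 2.44


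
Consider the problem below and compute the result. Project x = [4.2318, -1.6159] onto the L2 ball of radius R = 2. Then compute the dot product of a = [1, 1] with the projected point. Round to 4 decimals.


Step 1: Compute ||x|| (intermediates to 6 decimals).
||x|| = sqrt(4.2318^2 + (-1.6159)^2) = 4.529819
Step 2: Project.
Since ||x|| > R, scale = R/||x|| = 2/4.529819 = 0.441519, proj(x) = scale * x
proj(x) = [1.86842, -0.713451]
Step 3: Dot product.
a^T * proj(x) = 1*1.86842 + 1*(-0.713451) = 1.155


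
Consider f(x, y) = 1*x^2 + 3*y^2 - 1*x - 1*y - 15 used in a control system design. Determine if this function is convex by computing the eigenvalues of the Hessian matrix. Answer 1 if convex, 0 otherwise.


The Hessian of f(x,y) = 1*x^2 + 3*y^2 - 1*x - 1*y - 15 is:
H = [[2, 0], [0, 6]]
Trace = 2 + 6 = 8
Determinant = 2*6 - (0)^2 = 12
Discriminant = (8)^2 - 4*12 = 16.0
Eigenvalues: lambda_1 = 2.0, lambda_2 = 6.0
The function is convex.

1


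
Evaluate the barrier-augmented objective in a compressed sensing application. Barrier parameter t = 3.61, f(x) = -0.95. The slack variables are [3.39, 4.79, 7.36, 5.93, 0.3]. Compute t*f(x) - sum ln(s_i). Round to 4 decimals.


Step 1: Compute log-barrier.
ln values: [1.2208, 1.5665, 1.9961, 1.78, -1.204]
phi = -(1.2208 + 1.5665 + 1.9961 + 1.78 - 1.204) = -5.3595
Step 2: Compute augmented objective.
t*f(x) = 3.61*-0.95 = -3.4295
Total = -3.4295 - 5.3595 = -8.789


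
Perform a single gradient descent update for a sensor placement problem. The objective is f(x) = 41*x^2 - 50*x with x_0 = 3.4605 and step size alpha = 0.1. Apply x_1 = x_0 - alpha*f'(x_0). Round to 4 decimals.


We compute the gradient at x_0 and apply the update.
f'(x) = 82*x - 50
f'(3.4605) = 82*3.4605 - 50 = 233.761
x_1 = 3.4605 - 0.1*233.761 = -19.9156


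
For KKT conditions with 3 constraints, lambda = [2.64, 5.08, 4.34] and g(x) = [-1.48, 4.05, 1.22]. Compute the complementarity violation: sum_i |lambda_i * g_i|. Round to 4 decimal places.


KKT complementary slackness check:
lambda_1 * g_1 = 2.64 * -1.48 = -3.9072
lambda_2 * g_2 = 5.08 * 4.05 = 20.574
lambda_3 * g_3 = 4.34 * 1.22 = 5.2948
Total violation = 3.9072 + 20.574 + 5.2948 = 29.776


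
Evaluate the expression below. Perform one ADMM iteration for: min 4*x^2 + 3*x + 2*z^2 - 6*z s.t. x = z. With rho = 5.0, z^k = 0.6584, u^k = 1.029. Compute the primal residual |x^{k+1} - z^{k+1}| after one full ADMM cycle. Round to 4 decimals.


ADMM iteration with rho = 5.0, z^k = 0.6584, u^k = 1.029
Step 1: x-update.
Minimize 4*x^2 + 3*x + (5.0/2)*(x - 0.6584 + 1.029)^2
FOC: (2*4 + 5.0)*x = -3 + 5.0*(0.6584 - 1.029)
x^{k+1} = -0.3733
Step 2: z-update.
Minimize 2*z^2 - 6*z + (5.0/2)*(-0.3733 - z + 1.029)^2
FOC: (2*2 + 5.0)*z = 6 + 5.0*(-0.3733 + 1.029)
z^{k+1} = 1.0309
Step 3: u-update.
u^{k+1} = 1.029 - 0.3733 - 1.0309 = -0.3752
Step 4: Primal residual = |-0.3733 - 1.0309| = 1.4042


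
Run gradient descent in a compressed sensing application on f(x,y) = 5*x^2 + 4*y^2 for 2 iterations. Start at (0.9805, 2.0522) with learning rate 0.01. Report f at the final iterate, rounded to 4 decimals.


Gradient descent on f(x,y) = 5*x^2 + 4*y^2.
Starting point: (0.9805, 2.0522), alpha = 0.01
Step 1: grad_x = 2*5*0.9805 = 9.805, grad_y = 2*4*2.0522 = 16.4176
  x_1 = 0.9805 - 0.01*9.805 = 0.8825
  y_1 = 2.0522 - 0.01*16.4176 = 1.888
Step 2: grad_x = 2*5*0.8825 = 8.8245, grad_y = 2*4*1.888 = 15.1042
  x_2 = 0.8825 - 0.01*8.8245 = 0.7942
  y_2 = 1.888 - 0.01*15.1042 = 1.737
f(0.7942, 1.737) = 5*0.7942^2 + 4*1.737^2 = 15.2222


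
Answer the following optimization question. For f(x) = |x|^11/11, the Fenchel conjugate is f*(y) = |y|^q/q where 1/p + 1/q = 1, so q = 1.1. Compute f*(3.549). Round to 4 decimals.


The conjugate exponent q satisfies 1/p + 1/q = 1.
p = 11, so q = 11/(11 - 1) = 1.1
|y|^q = 3.549^1.1 = 4.0283
f*(3.549) = 4.0283 / 1.1 = 3.662


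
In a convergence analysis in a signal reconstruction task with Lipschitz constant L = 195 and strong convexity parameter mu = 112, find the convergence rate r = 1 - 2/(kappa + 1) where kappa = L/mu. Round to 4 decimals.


Step 1: Compute the condition number.
kappa = L/mu = 195/112 = 1.7411
Step 2: Compute the convergence rate.
r = 1 - 2/(kappa + 1) = 1 - 2*mu/(L + mu) = (L - mu)/(L + mu) = 83/307 = 0.2704


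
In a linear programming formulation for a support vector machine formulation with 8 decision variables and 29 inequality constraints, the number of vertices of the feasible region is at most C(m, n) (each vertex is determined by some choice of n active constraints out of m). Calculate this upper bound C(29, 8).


Each vertex corresponds to some choice of n active constraints out of m, so the number of vertices is at most C(m, n) = m! / (n!(m-n)!).
m = 29, n = 8
Numerator: 29 * 28 * 27 * 26 * 25 * 24 * 23 * 22
Denominator: 8! = 40320
C(29, 8) = 4292145


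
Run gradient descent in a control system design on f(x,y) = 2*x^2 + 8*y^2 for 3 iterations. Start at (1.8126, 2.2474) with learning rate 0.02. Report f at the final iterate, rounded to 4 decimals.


Gradient descent on f(x,y) = 2*x^2 + 8*y^2.
Starting point: (1.8126, 2.2474), alpha = 0.02
Step 1: grad_x = 2*2*1.8126 = 7.2504, grad_y = 2*8*2.2474 = 35.9584
  x_1 = 1.8126 - 0.02*7.2504 = 1.6676
  y_1 = 2.2474 - 0.02*35.9584 = 1.5282
Step 2: grad_x = 2*2*1.6676 = 6.6704, grad_y = 2*8*1.5282 = 24.4517
  x_2 = 1.6676 - 0.02*6.6704 = 1.5342
  y_2 = 1.5282 - 0.02*24.4517 = 1.0392
Step 3: grad_x = 2*2*1.5342 = 6.1367, grad_y = 2*8*1.0392 = 16.6272
  x_3 = 1.5342 - 0.02*6.1367 = 1.4114
  y_3 = 1.0392 - 0.02*16.6272 = 0.7067
f(1.4114, 0.7067) = 2*1.4114^2 + 8*0.7067^2 = 7.9793


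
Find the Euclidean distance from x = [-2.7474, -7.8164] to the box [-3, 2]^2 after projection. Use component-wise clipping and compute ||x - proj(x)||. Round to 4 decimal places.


Project each component onto [-3, 2].
clip(-2.7474) = -2.7474, clip(-7.8164) = -3.0
Projection = [-2.7474, -3.0]
Squared diffs: [0.0, 23.1977]
Distance = sqrt(23.1977) = 4.8164


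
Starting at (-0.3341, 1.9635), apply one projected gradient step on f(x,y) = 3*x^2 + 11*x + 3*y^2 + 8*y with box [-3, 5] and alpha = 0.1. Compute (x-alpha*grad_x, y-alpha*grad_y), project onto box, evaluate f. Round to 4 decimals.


Step 1: Compute gradient at (-0.3341, 1.9635).
grad_x = 2*3*-0.3341 + 11 = 8.9954
grad_y = 2*3*1.9635 + 8 = 19.781
Step 2: Gradient step.
x_raw = -0.3341 - 0.1*8.9954 = -1.2336
y_raw = 1.9635 - 0.1*19.781 = -0.0146
Step 3: Project onto [-3, 5].
x_proj = clip(-1.2336) = -1.2336
y_proj = clip(-0.0146) = -0.0146
Step 4: Evaluate f.
f(-1.2336, -0.0146) = -9.1206


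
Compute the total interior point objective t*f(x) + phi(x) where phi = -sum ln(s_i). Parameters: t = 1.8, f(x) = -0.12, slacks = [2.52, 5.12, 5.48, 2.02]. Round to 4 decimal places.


Step 1: Compute log-barrier.
ln values: [0.9243, 1.6332, 1.7011, 0.7031]
phi = -(0.9243 + 1.6332 + 1.7011 + 0.7031) = -4.9616
Step 2: Compute augmented objective.
t*f(x) = 1.8*-0.12 = -0.216
Total = -0.216 - 4.9616 = -5.1776


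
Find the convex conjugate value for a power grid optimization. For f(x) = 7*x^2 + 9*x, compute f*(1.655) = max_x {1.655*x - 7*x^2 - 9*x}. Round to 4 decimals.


f*(y) = sup_x {y*x - a*x^2 - b*x} = sup_x {(y-b)*x - a*x^2}
FOC: (y - b) - 2a*x = 0 => x* = (y - b)/(2a)
x* = (1.655 - 9)/(2*7) = -0.5246
f*(1.655) = (y-b)^2/(4a) = (1.655 - 9)^2/(4*7)
= 53.949/28 = 1.9268


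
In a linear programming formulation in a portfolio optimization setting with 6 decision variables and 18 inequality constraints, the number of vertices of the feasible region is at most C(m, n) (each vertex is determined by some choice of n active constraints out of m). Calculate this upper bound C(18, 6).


Each vertex corresponds to some choice of n active constraints out of m, so the number of vertices is at most C(m, n) = m! / (n!(m-n)!).
m = 18, n = 6
Numerator: 18 * 17 * 16 * 15 * 14 * 13
Denominator: 6! = 720
C(18, 6) = 18564


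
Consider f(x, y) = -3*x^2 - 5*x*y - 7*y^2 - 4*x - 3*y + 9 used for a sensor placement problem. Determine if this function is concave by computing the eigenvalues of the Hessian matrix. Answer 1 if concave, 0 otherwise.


The Hessian of f(x,y) = -3*x^2 - 5*x*y - 7*y^2 - 4*x - 3*y + 9 is:
H = [[-6, -5], [-5, -14]]
Trace = -6 - 14 = -20
Determinant = -6*-14 - (-5)^2 = 59
Discriminant = (-20)^2 - 4*59 = 164.0
Eigenvalues: lambda_1 = -16.4031, lambda_2 = -3.5969
The function is concave.

1


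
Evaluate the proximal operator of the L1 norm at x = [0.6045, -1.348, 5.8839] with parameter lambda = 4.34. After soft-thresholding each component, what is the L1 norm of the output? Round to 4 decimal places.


Soft-thresholding with lambda = 4.34:
prox(0.6045) = sign(0.6045)*max(|0.6045| - 4.34, 0) = 0.0
prox(-1.348) = sign(-1.348)*max(|-1.348| - 4.34, 0) = 0.0
prox(5.8839) = sign(5.8839)*max(|5.8839| - 4.34, 0) = 1.5439
prox(x) = [0.0, 0.0, 1.5439]
||prox(x)||_1 = 0.0 + 0.0 + 1.5439 = 1.5439


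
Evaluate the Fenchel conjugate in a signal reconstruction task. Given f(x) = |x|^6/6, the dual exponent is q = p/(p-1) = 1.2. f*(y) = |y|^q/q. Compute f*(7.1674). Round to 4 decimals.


The conjugate exponent q satisfies 1/p + 1/q = 1.
p = 6, so q = 6/(6 - 1) = 1.2
|y|^q = 7.1674^1.2 = 10.6276
f*(7.1674) = 10.6276 / 1.2 = 8.8563


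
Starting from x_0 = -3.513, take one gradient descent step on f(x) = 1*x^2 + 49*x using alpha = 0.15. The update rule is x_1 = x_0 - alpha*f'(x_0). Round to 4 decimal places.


We compute the gradient at x_0 and apply the update.
f'(x) = 2*x + 49
f'(-3.513) = 2*-3.513 + 49 = 41.974
x_1 = -3.513 - 0.15*41.974 = -9.8091


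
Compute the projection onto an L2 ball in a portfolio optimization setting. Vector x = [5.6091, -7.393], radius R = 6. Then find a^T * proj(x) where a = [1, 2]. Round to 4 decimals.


Step 1: Compute ||x|| (intermediates to 6 decimals).
||x|| = sqrt(5.6091^2 + (-7.393)^2) = 9.280003
Step 2: Project.
Since ||x|| > R, scale = R/||x|| = 6/9.280003 = 0.646552, proj(x) = scale * x
proj(x) = [3.626575, -4.779959]
Step 3: Dot product.
a^T * proj(x) = 1*3.626575 + 2*(-4.779959) = -5.9333


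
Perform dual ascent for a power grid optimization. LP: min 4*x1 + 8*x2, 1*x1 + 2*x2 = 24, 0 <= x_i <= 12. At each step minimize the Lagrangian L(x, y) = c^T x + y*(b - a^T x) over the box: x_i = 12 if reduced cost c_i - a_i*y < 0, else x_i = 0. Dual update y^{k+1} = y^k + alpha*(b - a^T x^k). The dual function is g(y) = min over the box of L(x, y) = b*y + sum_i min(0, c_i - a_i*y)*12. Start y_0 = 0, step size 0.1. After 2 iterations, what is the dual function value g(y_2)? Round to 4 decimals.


Dual ascent for LP: min 4*x1 + 8*x2, 1*x1 + 2*x2 = 24, 0 <= x_i <= 12
Step 1: y^k = 0.0, reduced costs: (4.0, 8.0)
  x^k = (0.0, 0.0), subgradient = b - a^T x = 24.0
  y^{k+1} = 0.0 + 0.1*24.0 = 2.4
Step 2: y^k = 2.4, reduced costs: (1.6, 3.2)
  x^k = (0.0, 0.0), subgradient = b - a^T x = 24.0
  y^{k+1} = 2.4 + 0.1*24.0 = 4.8
Dual objective at y_2 = 4.8: reduced costs (-0.8, -1.6), box minimizer x = (12.0, 12.0)
g(y_2) = b*y + (c1 - a1*y)*x1 + (c2 - a2*y)*x2 = 24*4.8 + (-0.8)*12.0 + (-1.6)*12.0 = 115.2 - 9.6 - 19.2 = 86.4


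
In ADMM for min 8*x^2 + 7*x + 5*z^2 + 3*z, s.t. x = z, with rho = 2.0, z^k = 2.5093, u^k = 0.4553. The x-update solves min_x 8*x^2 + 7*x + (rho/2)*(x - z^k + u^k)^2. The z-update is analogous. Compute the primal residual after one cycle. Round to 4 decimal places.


ADMM iteration with rho = 2.0, z^k = 2.5093, u^k = 0.4553
Step 1: x-update.
Minimize 8*x^2 + 7*x + (2.0/2)*(x - 2.5093 + 0.4553)^2
FOC: (2*8 + 2.0)*x = -7 + 2.0*(2.5093 - 0.4553)
x^{k+1} = -0.1607
Step 2: z-update.
Minimize 5*z^2 + 3*z + (2.0/2)*(-0.1607 - z + 0.4553)^2
FOC: (2*5 + 2.0)*z = -3 + 2.0*(-0.1607 + 0.4553)
z^{k+1} = -0.2009
Step 3: u-update.
u^{k+1} = 0.4553 - 0.1607 + 0.2009 = 0.4955
Step 4: Primal residual = |-0.1607 + 0.2009| = 0.0402


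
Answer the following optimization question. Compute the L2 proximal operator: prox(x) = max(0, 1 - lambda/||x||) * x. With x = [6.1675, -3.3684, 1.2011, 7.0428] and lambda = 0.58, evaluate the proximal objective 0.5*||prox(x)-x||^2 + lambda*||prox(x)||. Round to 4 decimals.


Step 1: Compute ||x||.
||x|| = 10.0214
Step 2: Compute scaling factor.
scale = max(0, 1 - 0.58/10.0214) = 0.9421
Step 3: prox(x) = [5.8105, -3.1734, 1.1316, 6.6352]
||prox(x)|| = 9.4414
Step 4: Proximal objective.
0.5*||prox-x||^2 = 0.1682
lambda*||prox|| = 5.476
Total = 5.6442


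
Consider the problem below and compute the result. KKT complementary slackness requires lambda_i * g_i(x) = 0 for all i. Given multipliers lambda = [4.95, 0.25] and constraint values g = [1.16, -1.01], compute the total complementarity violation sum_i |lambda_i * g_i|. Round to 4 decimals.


KKT complementary slackness check:
lambda_1 * g_1 = 4.95 * 1.16 = 5.742
lambda_2 * g_2 = 0.25 * -1.01 = -0.2525
Total violation = 5.742 + 0.2525 = 5.9945


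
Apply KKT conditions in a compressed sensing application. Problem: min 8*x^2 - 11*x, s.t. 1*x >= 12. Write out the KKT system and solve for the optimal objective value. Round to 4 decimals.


Step 1: Try lambda = 0 (constraint inactive).
x_unc = 11/(2*8) = 0.6875
Check: 1*0.6875 = 0.6875 < 12 -- violated!
Step 2: Constraint must be active: 1*x = 12
x* = 12/1 = 12.0
lambda = (2*8*12.0 - 11)/1 = 181.0
Step 3: Compute optimal value.
f(x*) = 8*12.0^2 - 11*12.0 = 1020.0


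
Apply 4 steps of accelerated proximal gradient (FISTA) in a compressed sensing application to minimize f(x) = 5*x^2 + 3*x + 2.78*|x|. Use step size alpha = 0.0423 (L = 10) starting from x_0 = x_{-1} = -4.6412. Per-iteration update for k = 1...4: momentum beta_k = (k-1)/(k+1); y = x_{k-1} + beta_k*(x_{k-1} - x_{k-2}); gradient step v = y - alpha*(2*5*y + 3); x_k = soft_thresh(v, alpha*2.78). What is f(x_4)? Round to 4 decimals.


FISTA on f(x) = 5*x^2 + 3*x + 2.78*|x|
L = 10, alpha = 0.0423
Iteration 1: beta = 0.0, y = -4.6412 + 0.0*(-4.6412 + 4.6412) = -4.6412
  grad(y) = -43.412, v = y - alpha*grad = -2.8049
  prox(v) = soft_thresh(-2.8049, 0.1176) = -2.6873
Iteration 2: beta = 0.3333, y = -2.6873 + 0.3333*(-2.6873 + 4.6412) = -2.036
  grad(y) = -17.3597, v = y - alpha*grad = -1.3017
  prox(v) = soft_thresh(-1.3017, 0.1176) = -1.1841
Iteration 3: beta = 0.5, y = -1.1841 + 0.5*(-1.1841 + 2.6873) = -0.4325
  grad(y) = -1.3245, v = y - alpha*grad = -0.3764
  prox(v) = soft_thresh(-0.3764, 0.1176) = -0.2588
Iteration 4: beta = 0.6, y = -0.2588 + 0.6*(-0.2588 + 1.1841) = 0.2963
  grad(y) = 5.9631, v = y - alpha*grad = 0.0441
  prox(v) = soft_thresh(0.0441, 0.1176) = 0.0
f(x_4) = 5*0.0^2 + 3*0.0 + 2.78*|0.0| = 0.0


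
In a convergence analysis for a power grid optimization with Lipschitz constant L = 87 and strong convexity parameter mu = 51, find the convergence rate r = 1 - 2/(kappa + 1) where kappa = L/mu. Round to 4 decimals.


Step 1: Compute the condition number.
kappa = L/mu = 87/51 = 1.7059
Step 2: Compute the convergence rate.
r = 1 - 2/(kappa + 1) = 1 - 2*mu/(L + mu) = (L - mu)/(L + mu) = 36/138 = 0.2609


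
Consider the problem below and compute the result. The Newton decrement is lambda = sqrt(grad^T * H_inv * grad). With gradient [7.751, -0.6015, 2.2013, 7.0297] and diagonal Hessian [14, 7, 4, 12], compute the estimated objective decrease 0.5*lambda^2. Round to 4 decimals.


Step 1: H is diagonal, so H^(-1) * g = [0.5536, -0.0859, 0.5503, 0.5858].
Step 2: g^T H^(-1) g = sum_i g_i^2 / H_ii
  = (7.751)^2/14 + (-0.6015)^2/7 + (2.2013)^2/4 + (7.0297)^2/12
  = 4.2913 + 0.0517 + 1.2114 + 4.1181 = 9.6725
Step 3: Objective decrease = 0.5 * g^T H^(-1) g = 4.8362


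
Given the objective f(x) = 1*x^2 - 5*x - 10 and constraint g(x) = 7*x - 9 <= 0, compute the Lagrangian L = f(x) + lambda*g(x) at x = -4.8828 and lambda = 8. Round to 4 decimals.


Step 1: Evaluate f(x).
f(-4.8828) = 1*(-4.8828)^2 - 5*(-4.8828) - 10 = 38.2557
Step 2: Evaluate g(x).
g(-4.8828) = 7*-4.8828 - 9 = -43.1796
Step 3: Compute Lagrangian.
L = 38.2557 + 8*-43.1796 = -307.1811


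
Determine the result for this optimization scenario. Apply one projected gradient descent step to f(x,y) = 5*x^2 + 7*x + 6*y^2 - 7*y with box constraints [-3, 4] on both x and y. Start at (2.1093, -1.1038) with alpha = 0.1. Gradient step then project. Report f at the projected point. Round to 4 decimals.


Step 1: Compute gradient at (2.1093, -1.1038).
grad_x = 2*5*2.1093 + 7 = 28.093
grad_y = 2*6*-1.1038 - 7 = -20.2456
Step 2: Gradient step.
x_raw = 2.1093 - 0.1*28.093 = -0.7
y_raw = -1.1038 - 0.1*-20.2456 = 0.9208
Step 3: Project onto [-3, 4].
x_proj = clip(-0.7) = -0.7
y_proj = clip(0.9208) = 0.9208
Step 4: Evaluate f.
f(-0.7, 0.9208) = -3.8085


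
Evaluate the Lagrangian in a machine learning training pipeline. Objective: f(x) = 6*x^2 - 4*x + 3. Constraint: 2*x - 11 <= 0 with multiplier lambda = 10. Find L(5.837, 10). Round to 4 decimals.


Step 1: Evaluate f(x).
f(5.837) = 6*5.837^2 - 4*5.837 + 3 = 184.0754
Step 2: Evaluate g(x).
g(5.837) = 2*5.837 - 11 = 0.674
Step 3: Compute Lagrangian.
L = 184.0754 + 10*0.674 = 190.8154


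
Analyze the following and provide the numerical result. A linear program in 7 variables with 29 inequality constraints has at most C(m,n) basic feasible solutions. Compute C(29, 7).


Each vertex corresponds to some choice of n active constraints out of m, so the number of vertices is at most C(m, n) = m! / (n!(m-n)!).
m = 29, n = 7
Numerator: 29 * 28 * 27 * 26 * 25 * 24 * 23
Denominator: 7! = 5040
C(29, 7) = 1560780


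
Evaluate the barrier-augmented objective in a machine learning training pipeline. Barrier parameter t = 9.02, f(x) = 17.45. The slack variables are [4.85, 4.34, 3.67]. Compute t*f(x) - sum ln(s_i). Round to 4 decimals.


Step 1: Compute log-barrier.
ln values: [1.579, 1.4679, 1.3002]
phi = -(1.579 + 1.4679 + 1.3002) = -4.347
Step 2: Compute augmented objective.
t*f(x) = 9.02*17.45 = 157.399
Total = 157.399 - 4.347 = 153.052


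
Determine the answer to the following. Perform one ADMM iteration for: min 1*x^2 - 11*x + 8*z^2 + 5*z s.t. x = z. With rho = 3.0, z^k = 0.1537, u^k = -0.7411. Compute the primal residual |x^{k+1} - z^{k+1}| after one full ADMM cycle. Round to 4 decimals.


ADMM iteration with rho = 3.0, z^k = 0.1537, u^k = -0.7411
Step 1: x-update.
Minimize 1*x^2 - 11*x + (3.0/2)*(x - 0.1537 - 0.7411)^2
FOC: (2*1 + 3.0)*x = 11 + 3.0*(0.1537 + 0.7411)
x^{k+1} = 2.7369
Step 2: z-update.
Minimize 8*z^2 + 5*z + (3.0/2)*(2.7369 - z - 0.7411)^2
FOC: (2*8 + 3.0)*z = -5 + 3.0*(2.7369 - 0.7411)
z^{k+1} = 0.052
Step 3: u-update.
u^{k+1} = -0.7411 + 2.7369 - 0.052 = 1.9438
Step 4: Primal residual = |2.7369 - 0.052| = 2.6849


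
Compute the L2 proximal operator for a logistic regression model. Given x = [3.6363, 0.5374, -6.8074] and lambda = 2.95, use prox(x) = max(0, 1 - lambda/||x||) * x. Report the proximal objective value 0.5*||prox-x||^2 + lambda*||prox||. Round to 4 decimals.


Step 1: Compute ||x||.
||x|| = 7.7364
Step 2: Compute scaling factor.
scale = max(0, 1 - 2.95/7.7364) = 0.6187
Step 3: prox(x) = [2.2497, 0.3325, -4.2116]
||prox(x)|| = 4.7864
Step 4: Proximal objective.
0.5*||prox-x||^2 = 4.3513
lambda*||prox|| = 14.1199
Total = 18.4712


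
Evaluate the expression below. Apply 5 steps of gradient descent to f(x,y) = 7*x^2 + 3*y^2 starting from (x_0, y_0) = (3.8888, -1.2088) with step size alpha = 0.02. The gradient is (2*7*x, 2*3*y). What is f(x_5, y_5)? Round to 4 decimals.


Gradient descent on f(x,y) = 7*x^2 + 3*y^2.
Starting point: (3.8888, -1.2088), alpha = 0.02
Step 1: grad_x = 2*7*3.8888 = 54.4432, grad_y = 2*3*-1.2088 = -7.2528
  x_1 = 3.8888 - 0.02*54.4432 = 2.7999
  y_1 = -1.2088 - 0.02*-7.2528 = -1.0637
Step 2: grad_x = 2*7*2.7999 = 39.1991, grad_y = 2*3*-1.0637 = -6.3825
  x_2 = 2.7999 - 0.02*39.1991 = 2.016
  y_2 = -1.0637 - 0.02*-6.3825 = -0.9361
Step 3: grad_x = 2*7*2.016 = 28.2234, grad_y = 2*3*-0.9361 = -5.6166
  x_3 = 2.016 - 0.02*28.2234 = 1.4515
  y_3 = -0.9361 - 0.02*-5.6166 = -0.8238
Step 4: grad_x = 2*7*1.4515 = 20.3208, grad_y = 2*3*-0.8238 = -4.9426
  x_4 = 1.4515 - 0.02*20.3208 = 1.0451
  y_4 = -0.8238 - 0.02*-4.9426 = -0.7249
Step 5: grad_x = 2*7*1.0451 = 14.631, grad_y = 2*3*-0.7249 = -4.3495
  x_5 = 1.0451 - 0.02*14.631 = 0.7525
  y_5 = -0.7249 - 0.02*-4.3495 = -0.6379
f(0.7525, -0.6379) = 7*0.7525^2 + 3*(-0.6379)^2 = 5.1841


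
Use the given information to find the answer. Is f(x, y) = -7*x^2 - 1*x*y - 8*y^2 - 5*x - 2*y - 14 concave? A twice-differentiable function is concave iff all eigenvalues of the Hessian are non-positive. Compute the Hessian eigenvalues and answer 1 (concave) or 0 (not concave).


The Hessian of f(x,y) = -7*x^2 - 1*x*y - 8*y^2 - 5*x - 2*y - 14 is:
H = [[-14, -1], [-1, -16]]
Trace = -14 - 16 = -30
Determinant = -14*-16 - (-1)^2 = 223
Discriminant = (-30)^2 - 4*223 = 8.0
Eigenvalues: lambda_1 = -16.4142, lambda_2 = -13.5858
The function is concave.

1


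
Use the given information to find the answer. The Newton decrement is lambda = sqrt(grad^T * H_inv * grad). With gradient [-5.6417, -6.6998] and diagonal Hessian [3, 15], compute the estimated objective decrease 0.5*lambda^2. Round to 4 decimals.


Step 1: H is diagonal, so H^(-1) * g = [-1.8806, -0.4467].
Step 2: g^T H^(-1) g = sum_i g_i^2 / H_ii
  = (-5.6417)^2/3 + (-6.6998)^2/15
  = 10.6096 + 2.9925 = 13.6021
Step 3: Objective decrease = 0.5 * g^T H^(-1) g = 6.801


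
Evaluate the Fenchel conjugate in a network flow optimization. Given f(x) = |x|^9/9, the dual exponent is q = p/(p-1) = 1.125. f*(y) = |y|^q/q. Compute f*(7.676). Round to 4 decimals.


The conjugate exponent q satisfies 1/p + 1/q = 1.
p = 9, so q = 9/(9 - 1) = 1.125
|y|^q = 7.676^1.125 = 9.9032
f*(7.676) = 9.9032 / 1.125 = 8.8029


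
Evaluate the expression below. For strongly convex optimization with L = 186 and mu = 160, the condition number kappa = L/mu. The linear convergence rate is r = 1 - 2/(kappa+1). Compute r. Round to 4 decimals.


Step 1: Compute the condition number.
kappa = L/mu = 186/160 = 1.1625
Step 2: Compute the convergence rate.
r = 1 - 2/(kappa + 1) = 1 - 2*mu/(L + mu) = (L - mu)/(L + mu) = 26/346 = 0.0751


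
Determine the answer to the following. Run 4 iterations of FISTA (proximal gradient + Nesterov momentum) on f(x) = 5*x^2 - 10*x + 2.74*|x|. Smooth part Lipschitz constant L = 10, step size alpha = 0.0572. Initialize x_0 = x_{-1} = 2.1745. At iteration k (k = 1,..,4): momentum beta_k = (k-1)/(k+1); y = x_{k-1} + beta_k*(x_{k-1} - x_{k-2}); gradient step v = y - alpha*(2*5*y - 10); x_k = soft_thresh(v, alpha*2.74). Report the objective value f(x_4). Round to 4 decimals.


FISTA on f(x) = 5*x^2 - 10*x + 2.74*|x|
L = 10, alpha = 0.0572
Iteration 1: beta = 0.0, y = 2.1745 + 0.0*(2.1745 - 2.1745) = 2.1745
  grad(y) = 11.745, v = y - alpha*grad = 1.5027
  prox(v) = soft_thresh(1.5027, 0.1567) = 1.346
Iteration 2: beta = 0.3333, y = 1.346 + 0.3333*(1.346 - 2.1745) = 1.0698
  grad(y) = 0.6978, v = y - alpha*grad = 1.0299
  prox(v) = soft_thresh(1.0299, 0.1567) = 0.8731
Iteration 3: beta = 0.5, y = 0.8731 + 0.5*(0.8731 - 1.346) = 0.6367
  grad(y) = -3.6327, v = y - alpha*grad = 0.8445
  prox(v) = soft_thresh(0.8445, 0.1567) = 0.6878
Iteration 4: beta = 0.6, y = 0.6878 + 0.6*(0.6878 - 0.8731) = 0.5766
  grad(y) = -4.2342, v = y - alpha*grad = 0.8188
  prox(v) = soft_thresh(0.8188, 0.1567) = 0.662
f(x_4) = 5*0.662^2 - 10*0.662 + 2.74*|0.662| = -2.6149


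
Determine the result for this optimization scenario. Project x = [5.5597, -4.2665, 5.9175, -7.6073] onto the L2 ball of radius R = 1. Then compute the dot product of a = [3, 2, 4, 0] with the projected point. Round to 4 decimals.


Step 1: Compute ||x|| (intermediates to 6 decimals).
||x|| = sqrt(5.5597^2 + (-4.2665)^2 + 5.9175^2 + (-7.6073)^2) = 11.916422
Step 2: Project.
Since ||x|| > R, scale = R/||x|| = 1/11.916422 = 0.083918, proj(x) = scale * x
proj(x) = [0.466559, -0.358036, 0.496585, -0.638389]
Step 3: Dot product.
a^T * proj(x) = 3*0.466559 + 2*(-0.358036) + 4*0.496585 + 0*(-0.638389) = 2.6699


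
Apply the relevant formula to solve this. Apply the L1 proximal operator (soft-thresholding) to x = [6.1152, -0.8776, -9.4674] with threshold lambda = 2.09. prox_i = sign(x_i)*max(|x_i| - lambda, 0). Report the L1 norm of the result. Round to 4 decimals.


Soft-thresholding with lambda = 2.09:
prox(6.1152) = sign(6.1152)*max(|6.1152| - 2.09, 0) = 4.0252
prox(-0.8776) = sign(-0.8776)*max(|-0.8776| - 2.09, 0) = 0.0
prox(-9.4674) = sign(-9.4674)*max(|-9.4674| - 2.09, 0) = -7.3774
prox(x) = [4.0252, 0.0, -7.3774]
||prox(x)||_1 = 4.0252 + 0.0 + 7.3774 = 11.4026


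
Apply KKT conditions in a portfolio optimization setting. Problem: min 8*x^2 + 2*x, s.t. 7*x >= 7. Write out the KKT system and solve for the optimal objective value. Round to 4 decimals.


Step 1: Try lambda = 0 (constraint inactive).
x_unc = -2/(2*8) = -0.125
Check: 7*-0.125 = -0.875 < 7 -- violated!
Step 2: Constraint must be active: 7*x = 7
x* = 7/7 = 1.0
lambda = (2*8*1.0 + 2)/7 = 2.5714
Step 3: Compute optimal value.
f(x*) = 8*1.0^2 + 2*1.0 = 10.0


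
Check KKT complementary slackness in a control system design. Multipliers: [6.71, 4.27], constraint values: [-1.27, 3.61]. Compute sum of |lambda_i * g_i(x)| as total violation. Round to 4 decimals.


KKT complementary slackness check:
lambda_1 * g_1 = 6.71 * -1.27 = -8.5217
lambda_2 * g_2 = 4.27 * 3.61 = 15.4147
Total violation = 8.5217 + 15.4147 = 23.9364


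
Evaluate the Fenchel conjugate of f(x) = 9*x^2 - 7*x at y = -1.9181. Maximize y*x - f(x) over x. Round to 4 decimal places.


f*(y) = sup_x {y*x - a*x^2 - b*x} = sup_x {(y-b)*x - a*x^2}
FOC: (y - b) - 2a*x = 0 => x* = (y - b)/(2a)
x* = (-1.9181 + 7)/(2*9) = 0.2823
f*(-1.9181) = (y-b)^2/(4a) = (-1.9181 + 7)^2/(4*9)
= 25.8257/36 = 0.7174


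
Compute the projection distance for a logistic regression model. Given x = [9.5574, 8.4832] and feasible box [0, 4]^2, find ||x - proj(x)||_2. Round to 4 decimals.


Project each component onto [0, 4].
clip(9.5574) = 4.0, clip(8.4832) = 4.0
Projection = [4.0, 4.0]
Squared diffs: [30.8847, 20.0991]
Distance = sqrt(50.9838) = 7.1403


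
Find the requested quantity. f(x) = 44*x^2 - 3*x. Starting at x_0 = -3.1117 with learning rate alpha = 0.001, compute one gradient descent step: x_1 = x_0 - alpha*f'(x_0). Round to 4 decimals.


We compute the gradient at x_0 and apply the update.
f'(x) = 88*x - 3
f'(-3.1117) = 88*-3.1117 - 3 = -276.8296
x_1 = -3.1117 - 0.001*-276.8296 = -2.8349


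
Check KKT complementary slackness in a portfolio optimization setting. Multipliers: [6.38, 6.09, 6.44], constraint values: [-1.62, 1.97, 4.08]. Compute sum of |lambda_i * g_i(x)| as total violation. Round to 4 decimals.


KKT complementary slackness check:
lambda_1 * g_1 = 6.38 * -1.62 = -10.3356
lambda_2 * g_2 = 6.09 * 1.97 = 11.9973
lambda_3 * g_3 = 6.44 * 4.08 = 26.2752
Total violation = 10.3356 + 11.9973 + 26.2752 = 48.6081


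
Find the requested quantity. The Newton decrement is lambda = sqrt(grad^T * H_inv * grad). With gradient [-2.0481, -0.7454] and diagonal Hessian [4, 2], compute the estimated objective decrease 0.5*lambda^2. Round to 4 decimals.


Step 1: H is diagonal, so H^(-1) * g = [-0.512, -0.3727].
Step 2: g^T H^(-1) g = sum_i g_i^2 / H_ii
  = (-2.0481)^2/4 + (-0.7454)^2/2
  = 1.0487 + 0.2778 = 1.3265
Step 3: Objective decrease = 0.5 * g^T H^(-1) g = 0.6632


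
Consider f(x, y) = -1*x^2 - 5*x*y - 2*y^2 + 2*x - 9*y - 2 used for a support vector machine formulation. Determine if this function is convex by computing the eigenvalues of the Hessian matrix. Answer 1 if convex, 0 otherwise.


The Hessian of f(x,y) = -1*x^2 - 5*x*y - 2*y^2 + 2*x - 9*y - 2 is:
H = [[-2, -5], [-5, -4]]
Trace = -2 - 4 = -6
Determinant = -2*-4 - (-5)^2 = -17
Discriminant = (-6)^2 - 4*-17 = 104.0
Eigenvalues: lambda_1 = -8.099, lambda_2 = 2.099
The function is not convex.

0


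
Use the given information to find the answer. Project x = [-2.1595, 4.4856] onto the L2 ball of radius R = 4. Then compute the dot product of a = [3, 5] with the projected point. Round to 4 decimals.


Step 1: Compute ||x|| (intermediates to 6 decimals).
||x|| = sqrt((-2.1595)^2 + 4.4856^2) = 4.978358
Step 2: Project.
Since ||x|| > R, scale = R/||x|| = 4/4.978358 = 0.803478, proj(x) = scale * x
proj(x) = [-1.735111, 3.604081]
Step 3: Dot product.
a^T * proj(x) = 3*(-1.735111) + 5*3.604081 = 12.8151


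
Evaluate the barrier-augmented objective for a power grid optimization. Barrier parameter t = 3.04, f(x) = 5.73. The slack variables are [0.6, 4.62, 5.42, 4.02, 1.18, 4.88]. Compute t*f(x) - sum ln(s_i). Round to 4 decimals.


Step 1: Compute log-barrier.
ln values: [-0.5108, 1.5304, 1.6901, 1.3913, 0.1655, 1.5851]
phi = -(-0.5108 + 1.5304 + 1.6901 + 1.3913 + 0.1655 + 1.5851) = -5.8516
Step 2: Compute augmented objective.
t*f(x) = 3.04*5.73 = 17.4192
Total = 17.4192 - 5.8516 = 11.5676


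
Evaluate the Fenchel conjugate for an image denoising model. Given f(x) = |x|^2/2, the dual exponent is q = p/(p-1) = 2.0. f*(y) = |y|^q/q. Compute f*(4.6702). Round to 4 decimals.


The conjugate exponent q satisfies 1/p + 1/q = 1.
p = 2, so q = 2/(2 - 1) = 2.0
|y|^q = 4.6702^2.0 = 21.8108
f*(4.6702) = 21.8108 / 2.0 = 10.9054


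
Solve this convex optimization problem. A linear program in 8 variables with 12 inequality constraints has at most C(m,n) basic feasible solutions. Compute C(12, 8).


Each vertex corresponds to some choice of n active constraints out of m, so the number of vertices is at most C(m, n) = m! / (n!(m-n)!).
m = 12, n = 8
Numerator: 12 * 11 * 10 * 9 * 8 * 7 * 6 * 5
Denominator: 8! = 40320
C(12, 8) = 495


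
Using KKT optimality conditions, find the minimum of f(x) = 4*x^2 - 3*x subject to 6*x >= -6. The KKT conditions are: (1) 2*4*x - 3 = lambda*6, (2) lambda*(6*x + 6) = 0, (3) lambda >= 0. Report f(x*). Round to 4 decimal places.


Step 1: Try lambda = 0 (constraint inactive).
Stationarity: 2*4*x - 3 = 0
x* = 3/(2*4) = 0.375
Check constraint: 6*0.375 = 2.25 >= -6 -- satisfied.
Step 2: Compute optimal value.
f(x*) = 4*0.375^2 - 3*0.375 = -0.5625


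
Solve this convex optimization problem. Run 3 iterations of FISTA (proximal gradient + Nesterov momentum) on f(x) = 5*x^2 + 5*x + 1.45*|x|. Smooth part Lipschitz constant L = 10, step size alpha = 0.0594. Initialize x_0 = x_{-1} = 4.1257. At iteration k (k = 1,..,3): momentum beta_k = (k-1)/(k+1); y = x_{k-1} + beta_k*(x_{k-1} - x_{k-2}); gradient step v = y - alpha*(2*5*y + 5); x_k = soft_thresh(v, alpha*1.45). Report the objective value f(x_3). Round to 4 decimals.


FISTA on f(x) = 5*x^2 + 5*x + 1.45*|x|
L = 10, alpha = 0.0594
Iteration 1: beta = 0.0, y = 4.1257 + 0.0*(4.1257 - 4.1257) = 4.1257
  grad(y) = 46.257, v = y - alpha*grad = 1.378
  prox(v) = soft_thresh(1.378, 0.0861) = 1.2919
Iteration 2: beta = 0.3333, y = 1.2919 + 0.3333*(1.2919 - 4.1257) = 0.3473
  grad(y) = 8.4731, v = y - alpha*grad = -0.156
  prox(v) = soft_thresh(-0.156, 0.0861) = -0.0699
Iteration 3: beta = 0.5, y = -0.0699 + 0.5*(-0.0699 - 1.2919) = -0.7507
  grad(y) = -2.5075, v = y - alpha*grad = -0.6018
  prox(v) = soft_thresh(-0.6018, 0.0861) = -0.5157
f(x_3) = 5*(-0.5157)^2 + 5*(-0.5157) + 1.45*|-0.5157| = -0.501


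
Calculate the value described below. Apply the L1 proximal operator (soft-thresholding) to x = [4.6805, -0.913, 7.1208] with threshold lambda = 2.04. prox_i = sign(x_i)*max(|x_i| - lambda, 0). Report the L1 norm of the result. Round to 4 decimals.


Soft-thresholding with lambda = 2.04:
prox(4.6805) = sign(4.6805)*max(|4.6805| - 2.04, 0) = 2.6405
prox(-0.913) = sign(-0.913)*max(|-0.913| - 2.04, 0) = 0.0
prox(7.1208) = sign(7.1208)*max(|7.1208| - 2.04, 0) = 5.0808
prox(x) = [2.6405, 0.0, 5.0808]
||prox(x)||_1 = 2.6405 + 0.0 + 5.0808 = 7.7213


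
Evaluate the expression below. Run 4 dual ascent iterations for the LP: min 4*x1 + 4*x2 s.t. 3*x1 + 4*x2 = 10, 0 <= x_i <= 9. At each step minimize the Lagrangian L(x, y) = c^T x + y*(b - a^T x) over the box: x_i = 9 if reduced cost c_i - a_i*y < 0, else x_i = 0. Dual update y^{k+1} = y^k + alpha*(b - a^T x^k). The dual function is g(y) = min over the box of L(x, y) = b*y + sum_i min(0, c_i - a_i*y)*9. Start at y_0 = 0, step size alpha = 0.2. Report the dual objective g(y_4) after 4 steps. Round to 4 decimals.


Dual ascent for LP: min 4*x1 + 4*x2, 3*x1 + 4*x2 = 10, 0 <= x_i <= 9
Step 1: y^k = 0.0, reduced costs: (4.0, 4.0)
  x^k = (0.0, 0.0), subgradient = b - a^T x = 10.0
  y^{k+1} = 0.0 + 0.2*10.0 = 2.0
Step 2: y^k = 2.0, reduced costs: (-2.0, -4.0)
  x^k = (9.0, 9.0), subgradient = b - a^T x = -53.0
  y^{k+1} = 2.0 + 0.2*-53.0 = -8.6
Step 3: y^k = -8.6, reduced costs: (29.8, 38.4)
  x^k = (0.0, 0.0), subgradient = b - a^T x = 10.0
  y^{k+1} = -8.6 + 0.2*10.0 = -6.6
Step 4: y^k = -6.6, reduced costs: (23.8, 30.4)
  x^k = (0.0, 0.0), subgradient = b - a^T x = 10.0
  y^{k+1} = -6.6 + 0.2*10.0 = -4.6
Dual objective at y_4 = -4.6: reduced costs (17.8, 22.4), box minimizer x = (0.0, 0.0)
g(y_4) = b*y + (c1 - a1*y)*x1 + (c2 - a2*y)*x2 = 10*(-4.6) + 17.8*0.0 + 22.4*0.0 = -46.0 + 0.0 + 0.0 = -46.0


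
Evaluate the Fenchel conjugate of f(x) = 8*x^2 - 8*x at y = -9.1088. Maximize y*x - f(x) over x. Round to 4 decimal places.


f*(y) = sup_x {y*x - a*x^2 - b*x} = sup_x {(y-b)*x - a*x^2}
FOC: (y - b) - 2a*x = 0 => x* = (y - b)/(2a)
x* = (-9.1088 + 8)/(2*8) = -0.0693
f*(-9.1088) = (y-b)^2/(4a) = (-9.1088 + 8)^2/(4*8)
= 1.2294/32 = 0.0384


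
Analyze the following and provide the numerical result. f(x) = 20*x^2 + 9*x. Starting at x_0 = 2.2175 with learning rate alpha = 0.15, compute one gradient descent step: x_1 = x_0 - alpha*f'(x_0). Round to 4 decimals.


We compute the gradient at x_0 and apply the update.
f'(x) = 40*x + 9
f'(2.2175) = 40*2.2175 + 9 = 97.7
x_1 = 2.2175 - 0.15*97.7 = -12.4375


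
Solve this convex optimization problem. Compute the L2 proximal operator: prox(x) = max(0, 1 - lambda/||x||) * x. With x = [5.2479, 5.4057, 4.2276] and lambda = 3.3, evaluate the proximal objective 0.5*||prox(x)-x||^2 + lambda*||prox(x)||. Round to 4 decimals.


Step 1: Compute ||x||.
||x|| = 8.6391
Step 2: Compute scaling factor.
scale = max(0, 1 - 3.3/8.6391) = 0.618
Step 3: prox(x) = [3.2433, 3.3408, 2.6127]
||prox(x)|| = 5.3391
Step 4: Proximal objective.
0.5*||prox-x||^2 = 5.445
lambda*||prox|| = 17.619
Total = 23.0641


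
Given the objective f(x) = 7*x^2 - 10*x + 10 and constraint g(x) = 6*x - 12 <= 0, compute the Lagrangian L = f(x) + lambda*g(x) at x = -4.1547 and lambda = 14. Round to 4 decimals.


Step 1: Evaluate f(x).
f(-4.1547) = 7*(-4.1547)^2 - 10*(-4.1547) + 10 = 172.3777
Step 2: Evaluate g(x).
g(-4.1547) = 6*-4.1547 - 12 = -36.9282
Step 3: Compute Lagrangian.
L = 172.3777 + 14*-36.9282 = -344.6171


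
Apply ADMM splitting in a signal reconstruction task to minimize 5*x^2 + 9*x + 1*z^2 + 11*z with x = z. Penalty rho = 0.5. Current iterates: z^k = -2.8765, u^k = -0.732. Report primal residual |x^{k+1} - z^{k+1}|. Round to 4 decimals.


ADMM iteration with rho = 0.5, z^k = -2.8765, u^k = -0.732
Step 1: x-update.
Minimize 5*x^2 + 9*x + (0.5/2)*(x + 2.8765 - 0.732)^2
FOC: (2*5 + 0.5)*x = -9 + 0.5*(-2.8765 + 0.732)
x^{k+1} = -0.9593
Step 2: z-update.
Minimize 1*z^2 + 11*z + (0.5/2)*(-0.9593 - z - 0.732)^2
FOC: (2*1 + 0.5)*z = -11 + 0.5*(-0.9593 - 0.732)
z^{k+1} = -4.7383
Step 3: u-update.
u^{k+1} = -0.732 - 0.9593 + 4.7383 = 3.047
Step 4: Primal residual = |-0.9593 + 4.7383| = 3.779


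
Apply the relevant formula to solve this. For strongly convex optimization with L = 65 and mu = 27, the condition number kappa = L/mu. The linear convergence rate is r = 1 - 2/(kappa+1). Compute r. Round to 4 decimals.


Step 1: Compute the condition number.
kappa = L/mu = 65/27 = 2.4074
Step 2: Compute the convergence rate.
r = 1 - 2/(kappa + 1) = 1 - 2*mu/(L + mu) = (L - mu)/(L + mu) = 38/92 = 0.413
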